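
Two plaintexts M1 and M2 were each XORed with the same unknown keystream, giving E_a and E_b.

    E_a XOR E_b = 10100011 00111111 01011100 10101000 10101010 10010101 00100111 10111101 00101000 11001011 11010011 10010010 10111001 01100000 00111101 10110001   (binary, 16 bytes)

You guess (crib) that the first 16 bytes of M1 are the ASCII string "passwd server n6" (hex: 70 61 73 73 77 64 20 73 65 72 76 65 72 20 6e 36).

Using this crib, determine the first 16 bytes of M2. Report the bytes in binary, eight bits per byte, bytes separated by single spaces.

Since E_a ⊕ E_b = M1 ⊕ M2, XORing with the guessed M1 bytes yields the corresponding M2 bytes: M2 = (E_a ⊕ E_b) ⊕ M1.
byte 0: 163 xor 112 = 211
byte 1:  63 xor  97 =  94
byte 2:  92 xor 115 =  47
byte 3: 168 xor 115 = 219
byte 4: 170 xor 119 = 221
byte 5: 149 xor 100 = 241
byte 6:  39 xor  32 =   7
byte 7: 189 xor 115 = 206
byte 8:  40 xor 101 =  77
byte 9: 203 xor 114 = 185
byte 10: 211 xor 118 = 165
byte 11: 146 xor 101 = 247
byte 12: 185 xor 114 = 203
byte 13:  96 xor  32 =  64
byte 14:  61 xor 110 =  83
byte 15: 177 xor  54 = 135

11010011 01011110 00101111 11011011 11011101 11110001 00000111 11001110 01001101 10111001 10100101 11110111 11001011 01000000 01010011 10000111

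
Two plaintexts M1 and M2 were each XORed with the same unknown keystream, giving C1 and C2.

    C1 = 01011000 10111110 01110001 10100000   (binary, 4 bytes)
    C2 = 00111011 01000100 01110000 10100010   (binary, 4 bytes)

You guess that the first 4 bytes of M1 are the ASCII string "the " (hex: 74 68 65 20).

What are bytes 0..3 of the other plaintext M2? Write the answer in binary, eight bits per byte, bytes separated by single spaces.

First, C1 ⊕ C2 = (M1 ⊕ K) ⊕ (M2 ⊕ K) = M1 ⊕ M2, so the key drops out. Then M2 = (M1 ⊕ M2) ⊕ M1 over the first 4 bytes.
byte 0: (58 ^ 3b) ^ 74 = 63 ^ 74 = 17
byte 1: (be ^ 44) ^ 68 = fa ^ 68 = 92
byte 2: (71 ^ 70) ^ 65 = 01 ^ 65 = 64
byte 3: (a0 ^ a2) ^ 20 = 02 ^ 20 = 22

00010111 10010010 01100100 00100010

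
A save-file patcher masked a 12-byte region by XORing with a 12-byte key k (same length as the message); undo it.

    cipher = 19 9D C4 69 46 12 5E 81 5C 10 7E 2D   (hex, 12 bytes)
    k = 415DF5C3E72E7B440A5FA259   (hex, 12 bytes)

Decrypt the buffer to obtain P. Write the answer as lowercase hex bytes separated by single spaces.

58 c0 31 aa a1 3c 25 c5 56 4f dc 74

XOR is its own inverse, so applying the key byte-wise gives the result directly.
byte 0: 00011001 ⊕ 01000001 = 01011000
byte 1: 10011101 ⊕ 01011101 = 11000000
byte 2: 11000100 ⊕ 11110101 = 00110001
byte 3: 01101001 ⊕ 11000011 = 10101010
byte 4: 01000110 ⊕ 11100111 = 10100001
byte 5: 00010010 ⊕ 00101110 = 00111100
byte 6: 01011110 ⊕ 01111011 = 00100101
byte 7: 10000001 ⊕ 01000100 = 11000101
byte 8: 01011100 ⊕ 00001010 = 01010110
byte 9: 00010000 ⊕ 01011111 = 01001111
byte 10: 01111110 ⊕ 10100010 = 11011100
byte 11: 00101101 ⊕ 01011001 = 01110100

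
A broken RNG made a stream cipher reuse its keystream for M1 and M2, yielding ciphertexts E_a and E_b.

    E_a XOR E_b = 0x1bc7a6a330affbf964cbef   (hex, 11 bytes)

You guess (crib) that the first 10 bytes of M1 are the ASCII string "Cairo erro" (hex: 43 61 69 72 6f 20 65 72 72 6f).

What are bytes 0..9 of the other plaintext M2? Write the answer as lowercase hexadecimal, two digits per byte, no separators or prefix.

58a6cfd15f8f9e8b16a4

Since E_a ⊕ E_b = M1 ⊕ M2, XORing with the guessed M1 bytes yields the corresponding M2 bytes: M2 = (E_a ⊕ E_b) ⊕ M1.
byte 0:  27 ^  67 =  88
byte 1: 199 ^  97 = 166
byte 2: 166 ^ 105 = 207
byte 3: 163 ^ 114 = 209
byte 4:  48 ^ 111 =  95
byte 5: 175 ^  32 = 143
byte 6: 251 ^ 101 = 158
byte 7: 249 ^ 114 = 139
byte 8: 100 ^ 114 =  22
byte 9: 203 ^ 111 = 164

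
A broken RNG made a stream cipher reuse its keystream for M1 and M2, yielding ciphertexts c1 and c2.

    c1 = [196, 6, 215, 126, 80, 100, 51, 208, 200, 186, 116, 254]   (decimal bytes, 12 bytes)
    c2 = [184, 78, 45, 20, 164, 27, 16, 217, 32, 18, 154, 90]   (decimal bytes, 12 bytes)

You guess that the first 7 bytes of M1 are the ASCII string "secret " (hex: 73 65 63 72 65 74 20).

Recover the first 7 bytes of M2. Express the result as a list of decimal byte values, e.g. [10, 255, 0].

[15, 45, 153, 24, 145, 11, 3]

First, c1 ⊕ c2 = (M1 ⊕ K) ⊕ (M2 ⊕ K) = M1 ⊕ M2, so the key drops out. Then M2 = (M1 ⊕ M2) ⊕ M1 over the first 7 bytes.
byte 0: (c4 xor b8) xor 73 = 7c xor 73 = 0f
byte 1: (06 xor 4e) xor 65 = 48 xor 65 = 2d
byte 2: (d7 xor 2d) xor 63 = fa xor 63 = 99
byte 3: (7e xor 14) xor 72 = 6a xor 72 = 18
byte 4: (50 xor a4) xor 65 = f4 xor 65 = 91
byte 5: (64 xor 1b) xor 74 = 7f xor 74 = 0b
byte 6: (33 xor 10) xor 20 = 23 xor 20 = 03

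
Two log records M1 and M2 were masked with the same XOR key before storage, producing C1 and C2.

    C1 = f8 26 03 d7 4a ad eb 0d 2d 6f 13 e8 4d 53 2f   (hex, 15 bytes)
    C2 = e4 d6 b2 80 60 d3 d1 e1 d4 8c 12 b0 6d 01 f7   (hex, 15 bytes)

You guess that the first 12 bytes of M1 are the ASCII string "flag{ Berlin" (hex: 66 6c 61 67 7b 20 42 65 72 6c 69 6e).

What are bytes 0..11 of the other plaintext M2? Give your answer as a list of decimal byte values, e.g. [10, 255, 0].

[122, 156, 208, 48, 81, 94, 120, 137, 139, 143, 104, 54]

First, C1 ⊕ C2 = (M1 ⊕ K) ⊕ (M2 ⊕ K) = M1 ⊕ M2, so the key drops out. Then M2 = (M1 ⊕ M2) ⊕ M1 over the first 12 bytes.
byte 0: (f8 xor e4) xor 66 = 1c xor 66 = 7a
byte 1: (26 xor d6) xor 6c = f0 xor 6c = 9c
byte 2: (03 xor b2) xor 61 = b1 xor 61 = d0
byte 3: (d7 xor 80) xor 67 = 57 xor 67 = 30
byte 4: (4a xor 60) xor 7b = 2a xor 7b = 51
byte 5: (ad xor d3) xor 20 = 7e xor 20 = 5e
byte 6: (eb xor d1) xor 42 = 3a xor 42 = 78
byte 7: (0d xor e1) xor 65 = ec xor 65 = 89
byte 8: (2d xor d4) xor 72 = f9 xor 72 = 8b
byte 9: (6f xor 8c) xor 6c = e3 xor 6c = 8f
byte 10: (13 xor 12) xor 69 = 01 xor 69 = 68
byte 11: (e8 xor b0) xor 6e = 58 xor 6e = 36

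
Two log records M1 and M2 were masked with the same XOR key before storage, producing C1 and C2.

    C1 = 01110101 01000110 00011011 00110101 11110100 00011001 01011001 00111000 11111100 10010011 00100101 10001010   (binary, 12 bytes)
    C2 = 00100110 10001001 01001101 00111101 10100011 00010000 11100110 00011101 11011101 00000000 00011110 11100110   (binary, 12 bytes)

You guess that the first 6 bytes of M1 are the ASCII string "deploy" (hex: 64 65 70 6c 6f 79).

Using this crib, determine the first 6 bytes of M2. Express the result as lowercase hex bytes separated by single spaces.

First, C1 ⊕ C2 = (M1 ⊕ K) ⊕ (M2 ⊕ K) = M1 ⊕ M2, so the key drops out. Then M2 = (M1 ⊕ M2) ⊕ M1 over the first 6 bytes.
byte 0: (75 xor 26) xor 64 = 53 xor 64 = 37
byte 1: (46 xor 89) xor 65 = cf xor 65 = aa
byte 2: (1b xor 4d) xor 70 = 56 xor 70 = 26
byte 3: (35 xor 3d) xor 6c = 08 xor 6c = 64
byte 4: (f4 xor a3) xor 6f = 57 xor 6f = 38
byte 5: (19 xor 10) xor 79 = 09 xor 79 = 70

37 aa 26 64 38 70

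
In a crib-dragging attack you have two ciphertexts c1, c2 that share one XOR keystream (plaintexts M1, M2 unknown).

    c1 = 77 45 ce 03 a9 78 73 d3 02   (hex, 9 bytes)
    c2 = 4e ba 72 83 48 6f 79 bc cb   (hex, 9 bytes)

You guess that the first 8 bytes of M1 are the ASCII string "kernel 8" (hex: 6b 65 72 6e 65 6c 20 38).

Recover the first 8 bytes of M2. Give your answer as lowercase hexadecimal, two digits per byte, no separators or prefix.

529aceee847b2a57

First, c1 ⊕ c2 = (M1 ⊕ K) ⊕ (M2 ⊕ K) = M1 ⊕ M2, so the key drops out. Then M2 = (M1 ⊕ M2) ⊕ M1 over the first 8 bytes.
byte 0: (77 ^ 4e) ^ 6b = 39 ^ 6b = 52
byte 1: (45 ^ ba) ^ 65 = ff ^ 65 = 9a
byte 2: (ce ^ 72) ^ 72 = bc ^ 72 = ce
byte 3: (03 ^ 83) ^ 6e = 80 ^ 6e = ee
byte 4: (a9 ^ 48) ^ 65 = e1 ^ 65 = 84
byte 5: (78 ^ 6f) ^ 6c = 17 ^ 6c = 7b
byte 6: (73 ^ 79) ^ 20 = 0a ^ 20 = 2a
byte 7: (d3 ^ bc) ^ 38 = 6f ^ 38 = 57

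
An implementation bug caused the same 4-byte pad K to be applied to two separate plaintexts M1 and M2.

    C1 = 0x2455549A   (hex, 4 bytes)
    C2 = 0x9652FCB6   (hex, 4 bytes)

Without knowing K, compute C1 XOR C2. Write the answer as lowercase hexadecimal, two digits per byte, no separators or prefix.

b207a82c

C1 ⊕ C2 = (M1 ⊕ K) ⊕ (M2 ⊕ K) = M1 ⊕ M2 — the shared key cancels under XOR.
byte 0: 24 xor 96 = b2
byte 1: 55 xor 52 = 07
byte 2: 54 xor fc = a8
byte 3: 9a xor b6 = 2c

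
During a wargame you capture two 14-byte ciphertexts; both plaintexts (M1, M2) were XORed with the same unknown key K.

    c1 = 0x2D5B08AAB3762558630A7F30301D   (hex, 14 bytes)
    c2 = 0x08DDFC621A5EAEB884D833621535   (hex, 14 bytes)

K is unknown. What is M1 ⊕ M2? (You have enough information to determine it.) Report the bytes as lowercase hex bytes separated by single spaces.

c1 ⊕ c2 = (M1 ⊕ K) ⊕ (M2 ⊕ K) = M1 ⊕ M2 — the shared key cancels under XOR.
 45 xor   8 =  37
 91 xor 221 = 134
  8 xor 252 = 244
170 xor  98 = 200
179 xor  26 = 169
118 xor  94 =  40
 37 xor 174 = 139
 88 xor 184 = 224
 99 xor 132 = 231
 10 xor 216 = 210
127 xor  51 =  76
 48 xor  98 =  82
 48 xor  21 =  37
 29 xor  53 =  40

25 86 f4 c8 a9 28 8b e0 e7 d2 4c 52 25 28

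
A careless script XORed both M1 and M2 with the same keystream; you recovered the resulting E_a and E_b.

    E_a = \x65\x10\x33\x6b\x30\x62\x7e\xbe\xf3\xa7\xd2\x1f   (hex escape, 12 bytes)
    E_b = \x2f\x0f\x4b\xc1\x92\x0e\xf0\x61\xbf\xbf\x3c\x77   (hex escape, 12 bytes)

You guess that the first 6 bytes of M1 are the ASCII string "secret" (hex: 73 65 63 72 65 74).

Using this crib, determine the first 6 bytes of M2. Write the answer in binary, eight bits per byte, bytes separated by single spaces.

00111001 01111010 00011011 11011000 11000111 00011000

First, E_a ⊕ E_b = (M1 ⊕ K) ⊕ (M2 ⊕ K) = M1 ⊕ M2, so the key drops out. Then M2 = (M1 ⊕ M2) ⊕ M1 over the first 6 bytes.
byte 0: (65 ⊕ 2f) ⊕ 73 = 4a ⊕ 73 = 39
byte 1: (10 ⊕ 0f) ⊕ 65 = 1f ⊕ 65 = 7a
byte 2: (33 ⊕ 4b) ⊕ 63 = 78 ⊕ 63 = 1b
byte 3: (6b ⊕ c1) ⊕ 72 = aa ⊕ 72 = d8
byte 4: (30 ⊕ 92) ⊕ 65 = a2 ⊕ 65 = c7
byte 5: (62 ⊕ 0e) ⊕ 74 = 6c ⊕ 74 = 18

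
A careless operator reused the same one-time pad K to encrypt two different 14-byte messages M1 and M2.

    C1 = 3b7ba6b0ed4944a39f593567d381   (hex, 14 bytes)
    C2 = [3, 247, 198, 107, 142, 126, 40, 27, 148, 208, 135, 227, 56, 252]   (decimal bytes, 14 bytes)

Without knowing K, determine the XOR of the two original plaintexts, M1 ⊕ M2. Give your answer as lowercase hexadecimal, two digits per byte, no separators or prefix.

388c60db63376cb80b89b284eb7d

C1 ⊕ C2 = (M1 ⊕ K) ⊕ (M2 ⊕ K) = M1 ⊕ M2 — the shared key cancels under XOR.
 59 XOR   3 =  56
123 XOR 247 = 140
166 XOR 198 =  96
176 XOR 107 = 219
237 XOR 142 =  99
 73 XOR 126 =  55
 68 XOR  40 = 108
163 XOR  27 = 184
159 XOR 148 =  11
 89 XOR 208 = 137
 53 XOR 135 = 178
103 XOR 227 = 132
211 XOR  56 = 235
129 XOR 252 = 125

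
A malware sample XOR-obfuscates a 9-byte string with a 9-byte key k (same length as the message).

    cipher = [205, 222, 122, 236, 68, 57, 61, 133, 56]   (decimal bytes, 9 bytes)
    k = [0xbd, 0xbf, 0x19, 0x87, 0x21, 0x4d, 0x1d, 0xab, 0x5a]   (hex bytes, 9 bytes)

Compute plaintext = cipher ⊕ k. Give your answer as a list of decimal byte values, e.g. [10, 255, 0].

XOR is its own inverse, so applying the key byte-wise gives the result directly.
byte 0: 205 ⊕ 189 = 112
byte 1: 222 ⊕ 191 =  97
byte 2: 122 ⊕  25 =  99
byte 3: 236 ⊕ 135 = 107
byte 4:  68 ⊕  33 = 101
byte 5:  57 ⊕  77 = 116
byte 6:  61 ⊕  29 =  32
byte 7: 133 ⊕ 171 =  46
byte 8:  56 ⊕  90 =  98

[112, 97, 99, 107, 101, 116, 32, 46, 98]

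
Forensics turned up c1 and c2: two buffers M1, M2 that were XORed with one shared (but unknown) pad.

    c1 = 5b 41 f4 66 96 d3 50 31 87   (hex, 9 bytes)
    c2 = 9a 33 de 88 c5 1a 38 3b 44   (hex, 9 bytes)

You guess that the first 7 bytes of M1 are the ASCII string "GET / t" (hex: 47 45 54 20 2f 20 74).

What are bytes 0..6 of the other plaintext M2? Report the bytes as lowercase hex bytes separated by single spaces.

86 37 7e ce 7c e9 1c

First, c1 ⊕ c2 = (M1 ⊕ K) ⊕ (M2 ⊕ K) = M1 ⊕ M2, so the key drops out. Then M2 = (M1 ⊕ M2) ⊕ M1 over the first 7 bytes.
byte 0: (5b XOR 9a) XOR 47 = c1 XOR 47 = 86
byte 1: (41 XOR 33) XOR 45 = 72 XOR 45 = 37
byte 2: (f4 XOR de) XOR 54 = 2a XOR 54 = 7e
byte 3: (66 XOR 88) XOR 20 = ee XOR 20 = ce
byte 4: (96 XOR c5) XOR 2f = 53 XOR 2f = 7c
byte 5: (d3 XOR 1a) XOR 20 = c9 XOR 20 = e9
byte 6: (50 XOR 38) XOR 74 = 68 XOR 74 = 1c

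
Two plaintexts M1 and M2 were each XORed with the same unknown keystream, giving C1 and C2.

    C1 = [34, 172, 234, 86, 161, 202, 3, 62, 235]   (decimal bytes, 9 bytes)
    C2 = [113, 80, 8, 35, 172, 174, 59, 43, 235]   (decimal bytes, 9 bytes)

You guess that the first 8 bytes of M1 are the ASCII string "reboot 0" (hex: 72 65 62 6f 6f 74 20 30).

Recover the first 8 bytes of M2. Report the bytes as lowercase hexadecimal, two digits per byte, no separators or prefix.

First, C1 ⊕ C2 = (M1 ⊕ K) ⊕ (M2 ⊕ K) = M1 ⊕ M2, so the key drops out. Then M2 = (M1 ⊕ M2) ⊕ M1 over the first 8 bytes.
byte 0: (22 XOR 71) XOR 72 = 53 XOR 72 = 21
byte 1: (ac XOR 50) XOR 65 = fc XOR 65 = 99
byte 2: (ea XOR 08) XOR 62 = e2 XOR 62 = 80
byte 3: (56 XOR 23) XOR 6f = 75 XOR 6f = 1a
byte 4: (a1 XOR ac) XOR 6f = 0d XOR 6f = 62
byte 5: (ca XOR ae) XOR 74 = 64 XOR 74 = 10
byte 6: (03 XOR 3b) XOR 20 = 38 XOR 20 = 18
byte 7: (3e XOR 2b) XOR 30 = 15 XOR 30 = 25

2199801a62101825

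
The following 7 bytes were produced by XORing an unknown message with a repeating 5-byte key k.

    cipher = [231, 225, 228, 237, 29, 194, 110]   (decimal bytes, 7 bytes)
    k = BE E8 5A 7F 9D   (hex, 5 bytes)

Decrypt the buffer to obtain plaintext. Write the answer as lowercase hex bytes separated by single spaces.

59 09 be 92 80 7c 86

The 5-byte key repeats, so the effective keystream is be e8 5a 7f 9d be e8.
byte 0: e7 ⊕ be = 59
byte 1: e1 ⊕ e8 = 09
byte 2: e4 ⊕ 5a = be
byte 3: ed ⊕ 7f = 92
byte 4: 1d ⊕ 9d = 80
byte 5: c2 ⊕ be = 7c
byte 6: 6e ⊕ e8 = 86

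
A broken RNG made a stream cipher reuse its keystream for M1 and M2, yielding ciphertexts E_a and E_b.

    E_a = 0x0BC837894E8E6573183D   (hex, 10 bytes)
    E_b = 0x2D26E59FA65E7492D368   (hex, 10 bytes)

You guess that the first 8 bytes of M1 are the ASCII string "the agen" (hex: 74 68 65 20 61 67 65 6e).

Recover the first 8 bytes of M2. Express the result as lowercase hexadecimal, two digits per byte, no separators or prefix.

5286b73689b7748f

First, E_a ⊕ E_b = (M1 ⊕ K) ⊕ (M2 ⊕ K) = M1 ⊕ M2, so the key drops out. Then M2 = (M1 ⊕ M2) ⊕ M1 over the first 8 bytes.
byte 0: (0b ⊕ 2d) ⊕ 74 = 26 ⊕ 74 = 52
byte 1: (c8 ⊕ 26) ⊕ 68 = ee ⊕ 68 = 86
byte 2: (37 ⊕ e5) ⊕ 65 = d2 ⊕ 65 = b7
byte 3: (89 ⊕ 9f) ⊕ 20 = 16 ⊕ 20 = 36
byte 4: (4e ⊕ a6) ⊕ 61 = e8 ⊕ 61 = 89
byte 5: (8e ⊕ 5e) ⊕ 67 = d0 ⊕ 67 = b7
byte 6: (65 ⊕ 74) ⊕ 65 = 11 ⊕ 65 = 74
byte 7: (73 ⊕ 92) ⊕ 6e = e1 ⊕ 6e = 8f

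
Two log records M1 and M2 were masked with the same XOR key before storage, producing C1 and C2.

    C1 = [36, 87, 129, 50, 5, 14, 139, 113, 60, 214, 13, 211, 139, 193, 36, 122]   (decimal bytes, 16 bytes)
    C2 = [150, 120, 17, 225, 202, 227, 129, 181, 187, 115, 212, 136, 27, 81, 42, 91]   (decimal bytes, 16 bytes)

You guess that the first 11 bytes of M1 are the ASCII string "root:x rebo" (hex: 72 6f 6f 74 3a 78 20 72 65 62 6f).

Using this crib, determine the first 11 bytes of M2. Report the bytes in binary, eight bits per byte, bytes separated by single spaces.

First, C1 ⊕ C2 = (M1 ⊕ K) ⊕ (M2 ⊕ K) = M1 ⊕ M2, so the key drops out. Then M2 = (M1 ⊕ M2) ⊕ M1 over the first 11 bytes.
byte 0: (24 ^ 96) ^ 72 = b2 ^ 72 = c0
byte 1: (57 ^ 78) ^ 6f = 2f ^ 6f = 40
byte 2: (81 ^ 11) ^ 6f = 90 ^ 6f = ff
byte 3: (32 ^ e1) ^ 74 = d3 ^ 74 = a7
byte 4: (05 ^ ca) ^ 3a = cf ^ 3a = f5
byte 5: (0e ^ e3) ^ 78 = ed ^ 78 = 95
byte 6: (8b ^ 81) ^ 20 = 0a ^ 20 = 2a
byte 7: (71 ^ b5) ^ 72 = c4 ^ 72 = b6
byte 8: (3c ^ bb) ^ 65 = 87 ^ 65 = e2
byte 9: (d6 ^ 73) ^ 62 = a5 ^ 62 = c7
byte 10: (0d ^ d4) ^ 6f = d9 ^ 6f = b6

11000000 01000000 11111111 10100111 11110101 10010101 00101010 10110110 11100010 11000111 10110110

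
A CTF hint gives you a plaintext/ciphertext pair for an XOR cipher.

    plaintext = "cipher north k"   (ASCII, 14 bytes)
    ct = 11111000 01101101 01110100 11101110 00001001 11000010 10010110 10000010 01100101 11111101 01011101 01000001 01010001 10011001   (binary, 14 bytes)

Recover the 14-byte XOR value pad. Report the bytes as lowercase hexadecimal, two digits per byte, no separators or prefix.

Since ct = plaintext ⊕ pad, XORing both sides with plaintext gives pad = plaintext ⊕ ct.
01100011 ^ 11111000 = 10011011
01101001 ^ 01101101 = 00000100
01110000 ^ 01110100 = 00000100
01101000 ^ 11101110 = 10000110
01100101 ^ 00001001 = 01101100
01110010 ^ 11000010 = 10110000
00100000 ^ 10010110 = 10110110
01101110 ^ 10000010 = 11101100
01101111 ^ 01100101 = 00001010
01110010 ^ 11111101 = 10001111
01110100 ^ 01011101 = 00101001
01101000 ^ 01000001 = 00101001
00100000 ^ 01010001 = 01110001
01101011 ^ 10011001 = 11110010

9b0404866cb0b6ec0a8f292971f2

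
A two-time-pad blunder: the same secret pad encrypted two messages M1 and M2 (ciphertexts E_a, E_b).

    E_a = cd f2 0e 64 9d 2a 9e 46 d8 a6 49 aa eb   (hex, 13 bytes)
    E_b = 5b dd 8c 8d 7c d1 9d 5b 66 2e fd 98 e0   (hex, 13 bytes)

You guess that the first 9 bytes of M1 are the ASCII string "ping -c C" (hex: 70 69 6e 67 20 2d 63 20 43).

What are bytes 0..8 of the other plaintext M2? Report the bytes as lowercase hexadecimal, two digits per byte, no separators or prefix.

e646ec8ec1d6603dfd

First, E_a ⊕ E_b = (M1 ⊕ K) ⊕ (M2 ⊕ K) = M1 ⊕ M2, so the key drops out. Then M2 = (M1 ⊕ M2) ⊕ M1 over the first 9 bytes.
byte 0: (cd ⊕ 5b) ⊕ 70 = 96 ⊕ 70 = e6
byte 1: (f2 ⊕ dd) ⊕ 69 = 2f ⊕ 69 = 46
byte 2: (0e ⊕ 8c) ⊕ 6e = 82 ⊕ 6e = ec
byte 3: (64 ⊕ 8d) ⊕ 67 = e9 ⊕ 67 = 8e
byte 4: (9d ⊕ 7c) ⊕ 20 = e1 ⊕ 20 = c1
byte 5: (2a ⊕ d1) ⊕ 2d = fb ⊕ 2d = d6
byte 6: (9e ⊕ 9d) ⊕ 63 = 03 ⊕ 63 = 60
byte 7: (46 ⊕ 5b) ⊕ 20 = 1d ⊕ 20 = 3d
byte 8: (d8 ⊕ 66) ⊕ 43 = be ⊕ 43 = fd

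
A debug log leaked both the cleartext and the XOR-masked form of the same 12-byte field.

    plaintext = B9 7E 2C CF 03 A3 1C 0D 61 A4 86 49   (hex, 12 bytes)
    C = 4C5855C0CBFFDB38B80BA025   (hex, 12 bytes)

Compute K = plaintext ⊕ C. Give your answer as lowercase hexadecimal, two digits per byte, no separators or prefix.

Since C = plaintext ⊕ K, XORing both sides with plaintext gives K = plaintext ⊕ C.
b9 ^ 4c = f5
7e ^ 58 = 26
2c ^ 55 = 79
cf ^ c0 = 0f
03 ^ cb = c8
a3 ^ ff = 5c
1c ^ db = c7
0d ^ 38 = 35
61 ^ b8 = d9
a4 ^ 0b = af
86 ^ a0 = 26
49 ^ 25 = 6c

f526790fc85cc735d9af266c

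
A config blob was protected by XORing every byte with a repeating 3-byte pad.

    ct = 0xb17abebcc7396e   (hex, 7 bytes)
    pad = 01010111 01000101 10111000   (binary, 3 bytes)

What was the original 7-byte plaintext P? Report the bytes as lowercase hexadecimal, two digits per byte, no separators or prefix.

e63f06eb828139

The 3-byte key repeats, so the effective keystream is 57 45 b8 57 45 b8 57.
byte 0: 177 XOR  87 = 230
byte 1: 122 XOR  69 =  63
byte 2: 190 XOR 184 =   6
byte 3: 188 XOR  87 = 235
byte 4: 199 XOR  69 = 130
byte 5:  57 XOR 184 = 129
byte 6: 110 XOR  87 =  57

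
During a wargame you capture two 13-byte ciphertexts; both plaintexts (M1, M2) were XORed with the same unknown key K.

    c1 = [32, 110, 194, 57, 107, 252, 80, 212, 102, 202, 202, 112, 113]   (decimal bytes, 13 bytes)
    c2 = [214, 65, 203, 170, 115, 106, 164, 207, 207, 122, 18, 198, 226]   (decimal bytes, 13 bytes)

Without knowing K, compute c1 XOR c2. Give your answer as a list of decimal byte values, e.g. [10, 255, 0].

[246, 47, 9, 147, 24, 150, 244, 27, 169, 176, 216, 182, 147]

c1 ⊕ c2 = (M1 ⊕ K) ⊕ (M2 ⊕ K) = M1 ⊕ M2 — the shared key cancels under XOR.
20 xor d6 = f6
6e xor 41 = 2f
c2 xor cb = 09
39 xor aa = 93
6b xor 73 = 18
fc xor 6a = 96
50 xor a4 = f4
d4 xor cf = 1b
66 xor cf = a9
ca xor 7a = b0
ca xor 12 = d8
70 xor c6 = b6
71 xor e2 = 93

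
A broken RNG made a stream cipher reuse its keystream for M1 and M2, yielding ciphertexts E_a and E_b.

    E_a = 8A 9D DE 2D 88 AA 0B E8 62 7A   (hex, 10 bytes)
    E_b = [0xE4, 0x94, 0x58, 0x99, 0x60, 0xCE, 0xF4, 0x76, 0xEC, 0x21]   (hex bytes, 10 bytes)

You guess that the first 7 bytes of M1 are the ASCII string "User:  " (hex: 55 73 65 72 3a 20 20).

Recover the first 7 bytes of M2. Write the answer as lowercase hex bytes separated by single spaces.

3b 7a e3 c6 d2 44 df

First, E_a ⊕ E_b = (M1 ⊕ K) ⊕ (M2 ⊕ K) = M1 ⊕ M2, so the key drops out. Then M2 = (M1 ⊕ M2) ⊕ M1 over the first 7 bytes.
byte 0: (8a ⊕ e4) ⊕ 55 = 6e ⊕ 55 = 3b
byte 1: (9d ⊕ 94) ⊕ 73 = 09 ⊕ 73 = 7a
byte 2: (de ⊕ 58) ⊕ 65 = 86 ⊕ 65 = e3
byte 3: (2d ⊕ 99) ⊕ 72 = b4 ⊕ 72 = c6
byte 4: (88 ⊕ 60) ⊕ 3a = e8 ⊕ 3a = d2
byte 5: (aa ⊕ ce) ⊕ 20 = 64 ⊕ 20 = 44
byte 6: (0b ⊕ f4) ⊕ 20 = ff ⊕ 20 = df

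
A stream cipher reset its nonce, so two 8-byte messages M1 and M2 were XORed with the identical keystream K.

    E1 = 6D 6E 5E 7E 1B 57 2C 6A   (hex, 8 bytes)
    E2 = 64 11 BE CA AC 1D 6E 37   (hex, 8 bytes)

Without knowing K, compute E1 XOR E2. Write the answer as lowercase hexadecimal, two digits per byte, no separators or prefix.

097fe0b4b74a425d

E1 ⊕ E2 = (M1 ⊕ K) ⊕ (M2 ⊕ K) = M1 ⊕ M2 — the shared key cancels under XOR.
6d ^ 64 = 09
6e ^ 11 = 7f
5e ^ be = e0
7e ^ ca = b4
1b ^ ac = b7
57 ^ 1d = 4a
2c ^ 6e = 42
6a ^ 37 = 5d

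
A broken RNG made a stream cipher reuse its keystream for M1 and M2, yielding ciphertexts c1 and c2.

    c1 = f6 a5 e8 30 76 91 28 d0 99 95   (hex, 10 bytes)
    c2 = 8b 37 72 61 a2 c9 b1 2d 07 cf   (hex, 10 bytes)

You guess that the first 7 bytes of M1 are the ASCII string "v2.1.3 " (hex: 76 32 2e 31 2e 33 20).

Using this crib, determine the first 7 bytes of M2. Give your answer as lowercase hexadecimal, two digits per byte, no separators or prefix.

First, c1 ⊕ c2 = (M1 ⊕ K) ⊕ (M2 ⊕ K) = M1 ⊕ M2, so the key drops out. Then M2 = (M1 ⊕ M2) ⊕ M1 over the first 7 bytes.
byte 0: (f6 ⊕ 8b) ⊕ 76 = 7d ⊕ 76 = 0b
byte 1: (a5 ⊕ 37) ⊕ 32 = 92 ⊕ 32 = a0
byte 2: (e8 ⊕ 72) ⊕ 2e = 9a ⊕ 2e = b4
byte 3: (30 ⊕ 61) ⊕ 31 = 51 ⊕ 31 = 60
byte 4: (76 ⊕ a2) ⊕ 2e = d4 ⊕ 2e = fa
byte 5: (91 ⊕ c9) ⊕ 33 = 58 ⊕ 33 = 6b
byte 6: (28 ⊕ b1) ⊕ 20 = 99 ⊕ 20 = b9

0ba0b460fa6bb9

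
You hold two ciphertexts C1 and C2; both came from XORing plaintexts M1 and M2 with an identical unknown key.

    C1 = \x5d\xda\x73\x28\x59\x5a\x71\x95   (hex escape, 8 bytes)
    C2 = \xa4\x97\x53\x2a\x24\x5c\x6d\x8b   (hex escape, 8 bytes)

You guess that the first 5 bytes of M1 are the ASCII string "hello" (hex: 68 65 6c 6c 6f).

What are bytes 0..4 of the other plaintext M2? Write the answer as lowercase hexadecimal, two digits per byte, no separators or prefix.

91284c6e12

First, C1 ⊕ C2 = (M1 ⊕ K) ⊕ (M2 ⊕ K) = M1 ⊕ M2, so the key drops out. Then M2 = (M1 ⊕ M2) ⊕ M1 over the first 5 bytes.
byte 0: (5d ^ a4) ^ 68 = f9 ^ 68 = 91
byte 1: (da ^ 97) ^ 65 = 4d ^ 65 = 28
byte 2: (73 ^ 53) ^ 6c = 20 ^ 6c = 4c
byte 3: (28 ^ 2a) ^ 6c = 02 ^ 6c = 6e
byte 4: (59 ^ 24) ^ 6f = 7d ^ 6f = 12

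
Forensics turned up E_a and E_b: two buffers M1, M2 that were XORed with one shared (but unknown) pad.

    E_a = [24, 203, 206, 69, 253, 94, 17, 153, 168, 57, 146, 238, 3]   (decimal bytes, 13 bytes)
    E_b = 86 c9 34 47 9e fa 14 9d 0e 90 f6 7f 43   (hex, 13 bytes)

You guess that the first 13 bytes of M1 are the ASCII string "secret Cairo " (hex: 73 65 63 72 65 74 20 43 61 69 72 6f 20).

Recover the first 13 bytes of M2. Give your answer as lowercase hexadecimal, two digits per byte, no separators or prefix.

First, E_a ⊕ E_b = (M1 ⊕ K) ⊕ (M2 ⊕ K) = M1 ⊕ M2, so the key drops out. Then M2 = (M1 ⊕ M2) ⊕ M1 over the first 13 bytes.
byte 0: (18 ⊕ 86) ⊕ 73 = 9e ⊕ 73 = ed
byte 1: (cb ⊕ c9) ⊕ 65 = 02 ⊕ 65 = 67
byte 2: (ce ⊕ 34) ⊕ 63 = fa ⊕ 63 = 99
byte 3: (45 ⊕ 47) ⊕ 72 = 02 ⊕ 72 = 70
byte 4: (fd ⊕ 9e) ⊕ 65 = 63 ⊕ 65 = 06
byte 5: (5e ⊕ fa) ⊕ 74 = a4 ⊕ 74 = d0
byte 6: (11 ⊕ 14) ⊕ 20 = 05 ⊕ 20 = 25
byte 7: (99 ⊕ 9d) ⊕ 43 = 04 ⊕ 43 = 47
byte 8: (a8 ⊕ 0e) ⊕ 61 = a6 ⊕ 61 = c7
byte 9: (39 ⊕ 90) ⊕ 69 = a9 ⊕ 69 = c0
byte 10: (92 ⊕ f6) ⊕ 72 = 64 ⊕ 72 = 16
byte 11: (ee ⊕ 7f) ⊕ 6f = 91 ⊕ 6f = fe
byte 12: (03 ⊕ 43) ⊕ 20 = 40 ⊕ 20 = 60

ed67997006d02547c7c016fe60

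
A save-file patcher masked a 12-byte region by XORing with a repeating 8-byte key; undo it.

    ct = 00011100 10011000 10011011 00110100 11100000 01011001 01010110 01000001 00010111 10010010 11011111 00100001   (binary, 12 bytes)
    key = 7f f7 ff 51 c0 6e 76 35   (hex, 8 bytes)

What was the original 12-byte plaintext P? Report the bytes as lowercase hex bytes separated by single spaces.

The 8-byte key repeats, so the effective keystream is 7f f7 ff 51 c0 6e 76 35 7f f7 ff 51.
byte 0: 1c xor 7f = 63
byte 1: 98 xor f7 = 6f
byte 2: 9b xor ff = 64
byte 3: 34 xor 51 = 65
byte 4: e0 xor c0 = 20
byte 5: 59 xor 6e = 37
byte 6: 56 xor 76 = 20
byte 7: 41 xor 35 = 74
byte 8: 17 xor 7f = 68
byte 9: 92 xor f7 = 65
byte 10: df xor ff = 20
byte 11: 21 xor 51 = 70

63 6f 64 65 20 37 20 74 68 65 20 70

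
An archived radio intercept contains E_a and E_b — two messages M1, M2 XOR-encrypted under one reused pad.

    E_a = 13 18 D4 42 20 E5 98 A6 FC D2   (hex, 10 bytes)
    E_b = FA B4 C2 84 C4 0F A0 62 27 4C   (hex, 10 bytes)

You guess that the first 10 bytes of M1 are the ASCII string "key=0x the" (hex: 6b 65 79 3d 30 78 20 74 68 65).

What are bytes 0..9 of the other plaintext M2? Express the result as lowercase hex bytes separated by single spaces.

First, E_a ⊕ E_b = (M1 ⊕ K) ⊕ (M2 ⊕ K) = M1 ⊕ M2, so the key drops out. Then M2 = (M1 ⊕ M2) ⊕ M1 over the first 10 bytes.
byte 0: (13 XOR fa) XOR 6b = e9 XOR 6b = 82
byte 1: (18 XOR b4) XOR 65 = ac XOR 65 = c9
byte 2: (d4 XOR c2) XOR 79 = 16 XOR 79 = 6f
byte 3: (42 XOR 84) XOR 3d = c6 XOR 3d = fb
byte 4: (20 XOR c4) XOR 30 = e4 XOR 30 = d4
byte 5: (e5 XOR 0f) XOR 78 = ea XOR 78 = 92
byte 6: (98 XOR a0) XOR 20 = 38 XOR 20 = 18
byte 7: (a6 XOR 62) XOR 74 = c4 XOR 74 = b0
byte 8: (fc XOR 27) XOR 68 = db XOR 68 = b3
byte 9: (d2 XOR 4c) XOR 65 = 9e XOR 65 = fb

82 c9 6f fb d4 92 18 b0 b3 fb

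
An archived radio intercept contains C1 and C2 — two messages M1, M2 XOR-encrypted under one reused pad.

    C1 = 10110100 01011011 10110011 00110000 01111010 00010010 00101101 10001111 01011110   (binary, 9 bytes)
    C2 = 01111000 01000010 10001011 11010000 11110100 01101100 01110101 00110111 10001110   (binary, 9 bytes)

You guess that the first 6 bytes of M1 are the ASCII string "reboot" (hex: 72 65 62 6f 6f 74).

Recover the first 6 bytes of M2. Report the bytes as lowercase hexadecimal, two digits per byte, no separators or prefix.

be7c5a8fe10a

First, C1 ⊕ C2 = (M1 ⊕ K) ⊕ (M2 ⊕ K) = M1 ⊕ M2, so the key drops out. Then M2 = (M1 ⊕ M2) ⊕ M1 over the first 6 bytes.
byte 0: (b4 ^ 78) ^ 72 = cc ^ 72 = be
byte 1: (5b ^ 42) ^ 65 = 19 ^ 65 = 7c
byte 2: (b3 ^ 8b) ^ 62 = 38 ^ 62 = 5a
byte 3: (30 ^ d0) ^ 6f = e0 ^ 6f = 8f
byte 4: (7a ^ f4) ^ 6f = 8e ^ 6f = e1
byte 5: (12 ^ 6c) ^ 74 = 7e ^ 74 = 0a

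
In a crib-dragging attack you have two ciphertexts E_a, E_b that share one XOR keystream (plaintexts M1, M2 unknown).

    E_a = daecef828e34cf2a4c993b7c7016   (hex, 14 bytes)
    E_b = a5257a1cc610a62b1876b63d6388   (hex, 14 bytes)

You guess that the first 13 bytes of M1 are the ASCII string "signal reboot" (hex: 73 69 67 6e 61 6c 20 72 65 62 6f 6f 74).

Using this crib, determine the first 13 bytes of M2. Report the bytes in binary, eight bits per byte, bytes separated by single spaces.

00001100 10100000 11110010 11110000 00101001 01001000 01001001 01110011 00110001 10001101 11100010 00101110 01100111

First, E_a ⊕ E_b = (M1 ⊕ K) ⊕ (M2 ⊕ K) = M1 ⊕ M2, so the key drops out. Then M2 = (M1 ⊕ M2) ⊕ M1 over the first 13 bytes.
byte 0: (da xor a5) xor 73 = 7f xor 73 = 0c
byte 1: (ec xor 25) xor 69 = c9 xor 69 = a0
byte 2: (ef xor 7a) xor 67 = 95 xor 67 = f2
byte 3: (82 xor 1c) xor 6e = 9e xor 6e = f0
byte 4: (8e xor c6) xor 61 = 48 xor 61 = 29
byte 5: (34 xor 10) xor 6c = 24 xor 6c = 48
byte 6: (cf xor a6) xor 20 = 69 xor 20 = 49
byte 7: (2a xor 2b) xor 72 = 01 xor 72 = 73
byte 8: (4c xor 18) xor 65 = 54 xor 65 = 31
byte 9: (99 xor 76) xor 62 = ef xor 62 = 8d
byte 10: (3b xor b6) xor 6f = 8d xor 6f = e2
byte 11: (7c xor 3d) xor 6f = 41 xor 6f = 2e
byte 12: (70 xor 63) xor 74 = 13 xor 74 = 67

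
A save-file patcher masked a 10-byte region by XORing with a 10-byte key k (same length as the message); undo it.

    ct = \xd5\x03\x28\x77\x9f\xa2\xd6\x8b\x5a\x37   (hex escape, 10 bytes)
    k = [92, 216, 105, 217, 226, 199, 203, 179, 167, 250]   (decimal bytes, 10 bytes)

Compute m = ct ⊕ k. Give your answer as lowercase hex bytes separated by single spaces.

89 db 41 ae 7d 65 1d 38 fd cd

XOR is its own inverse, so applying the key byte-wise gives the result directly.
d5 ^ 5c = 89
03 ^ d8 = db
28 ^ 69 = 41
77 ^ d9 = ae
9f ^ e2 = 7d
a2 ^ c7 = 65
d6 ^ cb = 1d
8b ^ b3 = 38
5a ^ a7 = fd
37 ^ fa = cd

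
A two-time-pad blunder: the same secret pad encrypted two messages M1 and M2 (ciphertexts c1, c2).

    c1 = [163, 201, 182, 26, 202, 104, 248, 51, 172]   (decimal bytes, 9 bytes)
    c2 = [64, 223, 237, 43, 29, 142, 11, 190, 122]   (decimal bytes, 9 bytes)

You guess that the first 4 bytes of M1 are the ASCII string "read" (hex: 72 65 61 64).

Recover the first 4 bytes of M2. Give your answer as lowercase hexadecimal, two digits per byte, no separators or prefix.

First, c1 ⊕ c2 = (M1 ⊕ K) ⊕ (M2 ⊕ K) = M1 ⊕ M2, so the key drops out. Then M2 = (M1 ⊕ M2) ⊕ M1 over the first 4 bytes.
byte 0: (a3 ⊕ 40) ⊕ 72 = e3 ⊕ 72 = 91
byte 1: (c9 ⊕ df) ⊕ 65 = 16 ⊕ 65 = 73
byte 2: (b6 ⊕ ed) ⊕ 61 = 5b ⊕ 61 = 3a
byte 3: (1a ⊕ 2b) ⊕ 64 = 31 ⊕ 64 = 55

91733a55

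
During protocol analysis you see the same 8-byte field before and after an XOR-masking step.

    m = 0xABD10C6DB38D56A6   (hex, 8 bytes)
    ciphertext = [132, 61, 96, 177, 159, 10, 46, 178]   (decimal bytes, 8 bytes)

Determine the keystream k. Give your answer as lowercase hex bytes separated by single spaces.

Since ciphertext = m ⊕ k, XORing both sides with m gives k = m ⊕ ciphertext.
ab ^ 84 = 2f
d1 ^ 3d = ec
0c ^ 60 = 6c
6d ^ b1 = dc
b3 ^ 9f = 2c
8d ^ 0a = 87
56 ^ 2e = 78
a6 ^ b2 = 14

2f ec 6c dc 2c 87 78 14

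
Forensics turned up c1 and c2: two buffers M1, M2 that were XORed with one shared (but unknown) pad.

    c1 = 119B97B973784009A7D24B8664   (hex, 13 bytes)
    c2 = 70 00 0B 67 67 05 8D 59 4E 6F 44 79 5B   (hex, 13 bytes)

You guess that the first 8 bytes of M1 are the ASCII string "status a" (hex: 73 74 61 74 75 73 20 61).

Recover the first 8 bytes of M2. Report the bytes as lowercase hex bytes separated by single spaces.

First, c1 ⊕ c2 = (M1 ⊕ K) ⊕ (M2 ⊕ K) = M1 ⊕ M2, so the key drops out. Then M2 = (M1 ⊕ M2) ⊕ M1 over the first 8 bytes.
byte 0: (11 ^ 70) ^ 73 = 61 ^ 73 = 12
byte 1: (9b ^ 00) ^ 74 = 9b ^ 74 = ef
byte 2: (97 ^ 0b) ^ 61 = 9c ^ 61 = fd
byte 3: (b9 ^ 67) ^ 74 = de ^ 74 = aa
byte 4: (73 ^ 67) ^ 75 = 14 ^ 75 = 61
byte 5: (78 ^ 05) ^ 73 = 7d ^ 73 = 0e
byte 6: (40 ^ 8d) ^ 20 = cd ^ 20 = ed
byte 7: (09 ^ 59) ^ 61 = 50 ^ 61 = 31

12 ef fd aa 61 0e ed 31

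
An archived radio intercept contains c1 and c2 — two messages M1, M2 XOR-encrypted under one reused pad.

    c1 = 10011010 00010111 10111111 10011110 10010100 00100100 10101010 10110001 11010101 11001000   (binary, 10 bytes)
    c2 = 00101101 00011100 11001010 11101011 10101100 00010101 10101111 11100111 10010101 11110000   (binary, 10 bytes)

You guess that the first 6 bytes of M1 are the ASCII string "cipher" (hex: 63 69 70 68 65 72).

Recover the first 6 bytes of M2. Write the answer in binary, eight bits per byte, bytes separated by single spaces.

First, c1 ⊕ c2 = (M1 ⊕ K) ⊕ (M2 ⊕ K) = M1 ⊕ M2, so the key drops out. Then M2 = (M1 ⊕ M2) ⊕ M1 over the first 6 bytes.
byte 0: (9a ⊕ 2d) ⊕ 63 = b7 ⊕ 63 = d4
byte 1: (17 ⊕ 1c) ⊕ 69 = 0b ⊕ 69 = 62
byte 2: (bf ⊕ ca) ⊕ 70 = 75 ⊕ 70 = 05
byte 3: (9e ⊕ eb) ⊕ 68 = 75 ⊕ 68 = 1d
byte 4: (94 ⊕ ac) ⊕ 65 = 38 ⊕ 65 = 5d
byte 5: (24 ⊕ 15) ⊕ 72 = 31 ⊕ 72 = 43

11010100 01100010 00000101 00011101 01011101 01000011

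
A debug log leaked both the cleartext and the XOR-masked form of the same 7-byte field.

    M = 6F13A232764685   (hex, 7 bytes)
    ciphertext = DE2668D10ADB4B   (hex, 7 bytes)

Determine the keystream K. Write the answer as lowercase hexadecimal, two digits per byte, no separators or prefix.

b135cae37c9dce

Since ciphertext = M ⊕ K, XORing both sides with M gives K = M ⊕ ciphertext.
6f ⊕ de = b1
13 ⊕ 26 = 35
a2 ⊕ 68 = ca
32 ⊕ d1 = e3
76 ⊕ 0a = 7c
46 ⊕ db = 9d
85 ⊕ 4b = ce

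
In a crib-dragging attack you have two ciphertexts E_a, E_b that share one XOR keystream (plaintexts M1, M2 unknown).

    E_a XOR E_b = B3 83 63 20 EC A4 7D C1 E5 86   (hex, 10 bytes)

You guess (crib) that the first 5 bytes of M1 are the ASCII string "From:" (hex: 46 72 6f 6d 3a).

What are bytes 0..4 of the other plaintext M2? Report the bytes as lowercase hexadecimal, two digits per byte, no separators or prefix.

Since E_a ⊕ E_b = M1 ⊕ M2, XORing with the guessed M1 bytes yields the corresponding M2 bytes: M2 = (E_a ⊕ E_b) ⊕ M1.
10110011 ^ 01000110 = 11110101
10000011 ^ 01110010 = 11110001
01100011 ^ 01101111 = 00001100
00100000 ^ 01101101 = 01001101
11101100 ^ 00111010 = 11010110

f5f10c4dd6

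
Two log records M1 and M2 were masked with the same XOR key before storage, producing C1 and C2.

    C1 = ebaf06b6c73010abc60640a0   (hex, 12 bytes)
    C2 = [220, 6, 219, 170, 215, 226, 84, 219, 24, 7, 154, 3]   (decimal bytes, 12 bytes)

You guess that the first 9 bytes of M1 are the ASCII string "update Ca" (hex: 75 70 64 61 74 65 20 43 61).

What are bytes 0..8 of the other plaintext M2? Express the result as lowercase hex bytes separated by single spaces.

First, C1 ⊕ C2 = (M1 ⊕ K) ⊕ (M2 ⊕ K) = M1 ⊕ M2, so the key drops out. Then M2 = (M1 ⊕ M2) ⊕ M1 over the first 9 bytes.
byte 0: (eb ⊕ dc) ⊕ 75 = 37 ⊕ 75 = 42
byte 1: (af ⊕ 06) ⊕ 70 = a9 ⊕ 70 = d9
byte 2: (06 ⊕ db) ⊕ 64 = dd ⊕ 64 = b9
byte 3: (b6 ⊕ aa) ⊕ 61 = 1c ⊕ 61 = 7d
byte 4: (c7 ⊕ d7) ⊕ 74 = 10 ⊕ 74 = 64
byte 5: (30 ⊕ e2) ⊕ 65 = d2 ⊕ 65 = b7
byte 6: (10 ⊕ 54) ⊕ 20 = 44 ⊕ 20 = 64
byte 7: (ab ⊕ db) ⊕ 43 = 70 ⊕ 43 = 33
byte 8: (c6 ⊕ 18) ⊕ 61 = de ⊕ 61 = bf

42 d9 b9 7d 64 b7 64 33 bf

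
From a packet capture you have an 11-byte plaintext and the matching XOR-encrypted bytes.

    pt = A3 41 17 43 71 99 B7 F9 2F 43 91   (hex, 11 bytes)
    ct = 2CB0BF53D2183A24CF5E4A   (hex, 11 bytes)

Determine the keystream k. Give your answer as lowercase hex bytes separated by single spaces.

Since ct = pt ⊕ k, XORing both sides with pt gives k = pt ⊕ ct.
10100011 ^ 00101100 = 10001111
01000001 ^ 10110000 = 11110001
00010111 ^ 10111111 = 10101000
01000011 ^ 01010011 = 00010000
01110001 ^ 11010010 = 10100011
10011001 ^ 00011000 = 10000001
10110111 ^ 00111010 = 10001101
11111001 ^ 00100100 = 11011101
00101111 ^ 11001111 = 11100000
01000011 ^ 01011110 = 00011101
10010001 ^ 01001010 = 11011011

8f f1 a8 10 a3 81 8d dd e0 1d db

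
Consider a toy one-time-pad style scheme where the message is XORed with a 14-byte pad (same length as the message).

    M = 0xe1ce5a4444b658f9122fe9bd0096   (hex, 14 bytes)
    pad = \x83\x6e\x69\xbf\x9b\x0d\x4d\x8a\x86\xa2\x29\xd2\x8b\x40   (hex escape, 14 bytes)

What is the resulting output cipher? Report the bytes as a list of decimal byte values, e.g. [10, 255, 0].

e1 XOR 83 = 62
ce XOR 6e = a0
5a XOR 69 = 33
44 XOR bf = fb
44 XOR 9b = df
b6 XOR 0d = bb
58 XOR 4d = 15
f9 XOR 8a = 73
12 XOR 86 = 94
2f XOR a2 = 8d
e9 XOR 29 = c0
bd XOR d2 = 6f
00 XOR 8b = 8b
96 XOR 40 = d6

[98, 160, 51, 251, 223, 187, 21, 115, 148, 141, 192, 111, 139, 214]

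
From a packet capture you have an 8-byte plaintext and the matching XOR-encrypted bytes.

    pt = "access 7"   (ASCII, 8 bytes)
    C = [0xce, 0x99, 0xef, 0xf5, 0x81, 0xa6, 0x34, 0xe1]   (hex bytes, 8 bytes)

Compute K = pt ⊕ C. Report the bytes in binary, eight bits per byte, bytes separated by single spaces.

10101111 11111010 10001100 10010000 11110010 11010101 00010100 11010110

Since C = pt ⊕ K, XORing both sides with pt gives K = pt ⊕ C.
01100001 ⊕ 11001110 = 10101111
01100011 ⊕ 10011001 = 11111010
01100011 ⊕ 11101111 = 10001100
01100101 ⊕ 11110101 = 10010000
01110011 ⊕ 10000001 = 11110010
01110011 ⊕ 10100110 = 11010101
00100000 ⊕ 00110100 = 00010100
00110111 ⊕ 11100001 = 11010110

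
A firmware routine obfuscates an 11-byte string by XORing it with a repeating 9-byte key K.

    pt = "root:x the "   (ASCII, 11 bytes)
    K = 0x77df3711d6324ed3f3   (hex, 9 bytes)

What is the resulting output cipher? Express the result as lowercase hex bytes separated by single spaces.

The 9-byte key repeats, so the effective keystream is 77 df 37 11 d6 32 4e d3 f3 77 df.
byte 0: 72 xor 77 = 05
byte 1: 6f xor df = b0
byte 2: 6f xor 37 = 58
byte 3: 74 xor 11 = 65
byte 4: 3a xor d6 = ec
byte 5: 78 xor 32 = 4a
byte 6: 20 xor 4e = 6e
byte 7: 74 xor d3 = a7
byte 8: 68 xor f3 = 9b
byte 9: 65 xor 77 = 12
byte 10: 20 xor df = ff

05 b0 58 65 ec 4a 6e a7 9b 12 ff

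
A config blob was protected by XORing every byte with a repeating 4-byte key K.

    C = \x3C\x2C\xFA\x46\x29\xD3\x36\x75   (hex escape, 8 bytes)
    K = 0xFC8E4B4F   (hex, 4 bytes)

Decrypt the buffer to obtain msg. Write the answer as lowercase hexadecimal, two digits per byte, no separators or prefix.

c0a2b109d55d7d3a

The 4-byte key repeats, so the effective keystream is fc 8e 4b 4f fc 8e 4b 4f.
byte 0: 3c XOR fc = c0
byte 1: 2c XOR 8e = a2
byte 2: fa XOR 4b = b1
byte 3: 46 XOR 4f = 09
byte 4: 29 XOR fc = d5
byte 5: d3 XOR 8e = 5d
byte 6: 36 XOR 4b = 7d
byte 7: 75 XOR 4f = 3a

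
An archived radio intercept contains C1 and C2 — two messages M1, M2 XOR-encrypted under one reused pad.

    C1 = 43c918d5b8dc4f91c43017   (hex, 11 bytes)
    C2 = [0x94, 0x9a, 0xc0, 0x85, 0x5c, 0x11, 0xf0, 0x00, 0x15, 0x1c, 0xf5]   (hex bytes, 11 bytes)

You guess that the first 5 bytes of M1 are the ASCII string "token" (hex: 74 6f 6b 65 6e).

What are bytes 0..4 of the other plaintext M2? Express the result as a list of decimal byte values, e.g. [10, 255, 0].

[163, 60, 179, 53, 138]

First, C1 ⊕ C2 = (M1 ⊕ K) ⊕ (M2 ⊕ K) = M1 ⊕ M2, so the key drops out. Then M2 = (M1 ⊕ M2) ⊕ M1 over the first 5 bytes.
byte 0: (43 xor 94) xor 74 = d7 xor 74 = a3
byte 1: (c9 xor 9a) xor 6f = 53 xor 6f = 3c
byte 2: (18 xor c0) xor 6b = d8 xor 6b = b3
byte 3: (d5 xor 85) xor 65 = 50 xor 65 = 35
byte 4: (b8 xor 5c) xor 6e = e4 xor 6e = 8a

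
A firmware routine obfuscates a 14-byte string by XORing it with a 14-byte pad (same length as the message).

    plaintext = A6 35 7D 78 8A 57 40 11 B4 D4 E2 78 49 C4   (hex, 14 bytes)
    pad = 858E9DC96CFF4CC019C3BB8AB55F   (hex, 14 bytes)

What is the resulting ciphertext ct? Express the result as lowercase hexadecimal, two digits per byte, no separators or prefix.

XOR is its own inverse, so applying the key byte-wise gives the result directly.
byte 0: 10100110 ^ 10000101 = 00100011
byte 1: 00110101 ^ 10001110 = 10111011
byte 2: 01111101 ^ 10011101 = 11100000
byte 3: 01111000 ^ 11001001 = 10110001
byte 4: 10001010 ^ 01101100 = 11100110
byte 5: 01010111 ^ 11111111 = 10101000
byte 6: 01000000 ^ 01001100 = 00001100
byte 7: 00010001 ^ 11000000 = 11010001
byte 8: 10110100 ^ 00011001 = 10101101
byte 9: 11010100 ^ 11000011 = 00010111
byte 10: 11100010 ^ 10111011 = 01011001
byte 11: 01111000 ^ 10001010 = 11110010
byte 12: 01001001 ^ 10110101 = 11111100
byte 13: 11000100 ^ 01011111 = 10011011

23bbe0b1e6a80cd1ad1759f2fc9b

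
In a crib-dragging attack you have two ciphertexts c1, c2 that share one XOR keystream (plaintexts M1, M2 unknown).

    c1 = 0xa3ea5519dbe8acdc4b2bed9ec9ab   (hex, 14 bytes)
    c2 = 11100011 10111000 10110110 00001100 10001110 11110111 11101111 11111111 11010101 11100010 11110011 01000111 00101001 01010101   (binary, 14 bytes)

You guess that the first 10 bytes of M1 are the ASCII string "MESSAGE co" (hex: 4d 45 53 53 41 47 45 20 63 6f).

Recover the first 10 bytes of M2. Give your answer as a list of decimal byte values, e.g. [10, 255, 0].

First, c1 ⊕ c2 = (M1 ⊕ K) ⊕ (M2 ⊕ K) = M1 ⊕ M2, so the key drops out. Then M2 = (M1 ⊕ M2) ⊕ M1 over the first 10 bytes.
byte 0: (a3 XOR e3) XOR 4d = 40 XOR 4d = 0d
byte 1: (ea XOR b8) XOR 45 = 52 XOR 45 = 17
byte 2: (55 XOR b6) XOR 53 = e3 XOR 53 = b0
byte 3: (19 XOR 0c) XOR 53 = 15 XOR 53 = 46
byte 4: (db XOR 8e) XOR 41 = 55 XOR 41 = 14
byte 5: (e8 XOR f7) XOR 47 = 1f XOR 47 = 58
byte 6: (ac XOR ef) XOR 45 = 43 XOR 45 = 06
byte 7: (dc XOR ff) XOR 20 = 23 XOR 20 = 03
byte 8: (4b XOR d5) XOR 63 = 9e XOR 63 = fd
byte 9: (2b XOR e2) XOR 6f = c9 XOR 6f = a6

[13, 23, 176, 70, 20, 88, 6, 3, 253, 166]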